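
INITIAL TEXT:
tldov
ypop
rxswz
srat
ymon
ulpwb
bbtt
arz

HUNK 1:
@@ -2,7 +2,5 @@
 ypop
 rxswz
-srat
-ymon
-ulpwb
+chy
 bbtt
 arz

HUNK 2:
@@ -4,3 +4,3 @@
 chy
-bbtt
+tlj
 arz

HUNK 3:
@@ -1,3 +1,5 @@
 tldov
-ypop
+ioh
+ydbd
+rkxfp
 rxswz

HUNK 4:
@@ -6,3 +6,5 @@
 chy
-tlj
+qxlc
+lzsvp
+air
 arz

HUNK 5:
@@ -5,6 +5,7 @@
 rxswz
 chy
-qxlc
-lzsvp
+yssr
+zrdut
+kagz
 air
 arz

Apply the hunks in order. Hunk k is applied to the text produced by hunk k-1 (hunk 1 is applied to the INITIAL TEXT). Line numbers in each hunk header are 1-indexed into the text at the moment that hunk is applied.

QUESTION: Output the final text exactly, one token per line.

Answer: tldov
ioh
ydbd
rkxfp
rxswz
chy
yssr
zrdut
kagz
air
arz

Derivation:
Hunk 1: at line 2 remove [srat,ymon,ulpwb] add [chy] -> 6 lines: tldov ypop rxswz chy bbtt arz
Hunk 2: at line 4 remove [bbtt] add [tlj] -> 6 lines: tldov ypop rxswz chy tlj arz
Hunk 3: at line 1 remove [ypop] add [ioh,ydbd,rkxfp] -> 8 lines: tldov ioh ydbd rkxfp rxswz chy tlj arz
Hunk 4: at line 6 remove [tlj] add [qxlc,lzsvp,air] -> 10 lines: tldov ioh ydbd rkxfp rxswz chy qxlc lzsvp air arz
Hunk 5: at line 5 remove [qxlc,lzsvp] add [yssr,zrdut,kagz] -> 11 lines: tldov ioh ydbd rkxfp rxswz chy yssr zrdut kagz air arz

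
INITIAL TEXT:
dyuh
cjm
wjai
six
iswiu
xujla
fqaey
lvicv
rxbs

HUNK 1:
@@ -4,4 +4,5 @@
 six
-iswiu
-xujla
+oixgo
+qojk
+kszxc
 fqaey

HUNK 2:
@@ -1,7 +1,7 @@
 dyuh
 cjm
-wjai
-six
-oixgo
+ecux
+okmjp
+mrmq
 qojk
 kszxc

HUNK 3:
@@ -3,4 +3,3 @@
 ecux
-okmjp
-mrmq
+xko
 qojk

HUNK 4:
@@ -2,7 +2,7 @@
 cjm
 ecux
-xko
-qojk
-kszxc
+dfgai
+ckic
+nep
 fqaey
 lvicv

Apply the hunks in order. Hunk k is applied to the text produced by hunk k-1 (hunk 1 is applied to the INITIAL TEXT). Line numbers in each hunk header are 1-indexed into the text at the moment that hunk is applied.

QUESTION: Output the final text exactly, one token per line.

Answer: dyuh
cjm
ecux
dfgai
ckic
nep
fqaey
lvicv
rxbs

Derivation:
Hunk 1: at line 4 remove [iswiu,xujla] add [oixgo,qojk,kszxc] -> 10 lines: dyuh cjm wjai six oixgo qojk kszxc fqaey lvicv rxbs
Hunk 2: at line 1 remove [wjai,six,oixgo] add [ecux,okmjp,mrmq] -> 10 lines: dyuh cjm ecux okmjp mrmq qojk kszxc fqaey lvicv rxbs
Hunk 3: at line 3 remove [okmjp,mrmq] add [xko] -> 9 lines: dyuh cjm ecux xko qojk kszxc fqaey lvicv rxbs
Hunk 4: at line 2 remove [xko,qojk,kszxc] add [dfgai,ckic,nep] -> 9 lines: dyuh cjm ecux dfgai ckic nep fqaey lvicv rxbs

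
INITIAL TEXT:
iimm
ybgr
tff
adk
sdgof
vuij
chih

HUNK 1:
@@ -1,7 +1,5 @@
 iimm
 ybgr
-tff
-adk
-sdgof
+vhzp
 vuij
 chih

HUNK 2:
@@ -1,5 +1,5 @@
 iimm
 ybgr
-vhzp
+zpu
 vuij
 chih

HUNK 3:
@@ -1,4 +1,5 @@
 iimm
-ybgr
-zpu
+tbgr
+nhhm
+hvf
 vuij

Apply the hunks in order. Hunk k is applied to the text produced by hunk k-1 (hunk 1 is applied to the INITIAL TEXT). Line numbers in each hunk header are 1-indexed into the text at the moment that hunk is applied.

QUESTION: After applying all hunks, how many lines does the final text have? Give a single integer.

Hunk 1: at line 1 remove [tff,adk,sdgof] add [vhzp] -> 5 lines: iimm ybgr vhzp vuij chih
Hunk 2: at line 1 remove [vhzp] add [zpu] -> 5 lines: iimm ybgr zpu vuij chih
Hunk 3: at line 1 remove [ybgr,zpu] add [tbgr,nhhm,hvf] -> 6 lines: iimm tbgr nhhm hvf vuij chih
Final line count: 6

Answer: 6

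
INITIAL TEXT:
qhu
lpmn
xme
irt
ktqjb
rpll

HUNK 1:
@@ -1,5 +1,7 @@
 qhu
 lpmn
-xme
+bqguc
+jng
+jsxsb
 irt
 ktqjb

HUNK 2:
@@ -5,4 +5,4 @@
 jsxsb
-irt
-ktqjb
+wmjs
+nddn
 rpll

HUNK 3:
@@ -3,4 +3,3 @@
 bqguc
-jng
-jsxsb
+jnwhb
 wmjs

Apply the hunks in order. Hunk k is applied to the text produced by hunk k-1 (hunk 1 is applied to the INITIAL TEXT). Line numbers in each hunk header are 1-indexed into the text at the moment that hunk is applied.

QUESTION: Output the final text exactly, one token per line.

Answer: qhu
lpmn
bqguc
jnwhb
wmjs
nddn
rpll

Derivation:
Hunk 1: at line 1 remove [xme] add [bqguc,jng,jsxsb] -> 8 lines: qhu lpmn bqguc jng jsxsb irt ktqjb rpll
Hunk 2: at line 5 remove [irt,ktqjb] add [wmjs,nddn] -> 8 lines: qhu lpmn bqguc jng jsxsb wmjs nddn rpll
Hunk 3: at line 3 remove [jng,jsxsb] add [jnwhb] -> 7 lines: qhu lpmn bqguc jnwhb wmjs nddn rpll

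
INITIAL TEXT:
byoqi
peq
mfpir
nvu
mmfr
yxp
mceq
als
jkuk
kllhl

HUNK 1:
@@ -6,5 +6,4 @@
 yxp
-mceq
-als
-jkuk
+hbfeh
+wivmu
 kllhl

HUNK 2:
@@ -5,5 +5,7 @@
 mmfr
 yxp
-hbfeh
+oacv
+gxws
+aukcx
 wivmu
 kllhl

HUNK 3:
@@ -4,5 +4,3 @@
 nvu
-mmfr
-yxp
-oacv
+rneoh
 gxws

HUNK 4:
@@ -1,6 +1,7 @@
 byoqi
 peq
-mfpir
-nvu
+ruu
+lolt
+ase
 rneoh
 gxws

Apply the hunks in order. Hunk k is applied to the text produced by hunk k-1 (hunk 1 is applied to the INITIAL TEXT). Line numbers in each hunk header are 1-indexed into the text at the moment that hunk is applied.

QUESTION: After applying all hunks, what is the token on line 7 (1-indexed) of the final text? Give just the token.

Answer: gxws

Derivation:
Hunk 1: at line 6 remove [mceq,als,jkuk] add [hbfeh,wivmu] -> 9 lines: byoqi peq mfpir nvu mmfr yxp hbfeh wivmu kllhl
Hunk 2: at line 5 remove [hbfeh] add [oacv,gxws,aukcx] -> 11 lines: byoqi peq mfpir nvu mmfr yxp oacv gxws aukcx wivmu kllhl
Hunk 3: at line 4 remove [mmfr,yxp,oacv] add [rneoh] -> 9 lines: byoqi peq mfpir nvu rneoh gxws aukcx wivmu kllhl
Hunk 4: at line 1 remove [mfpir,nvu] add [ruu,lolt,ase] -> 10 lines: byoqi peq ruu lolt ase rneoh gxws aukcx wivmu kllhl
Final line 7: gxws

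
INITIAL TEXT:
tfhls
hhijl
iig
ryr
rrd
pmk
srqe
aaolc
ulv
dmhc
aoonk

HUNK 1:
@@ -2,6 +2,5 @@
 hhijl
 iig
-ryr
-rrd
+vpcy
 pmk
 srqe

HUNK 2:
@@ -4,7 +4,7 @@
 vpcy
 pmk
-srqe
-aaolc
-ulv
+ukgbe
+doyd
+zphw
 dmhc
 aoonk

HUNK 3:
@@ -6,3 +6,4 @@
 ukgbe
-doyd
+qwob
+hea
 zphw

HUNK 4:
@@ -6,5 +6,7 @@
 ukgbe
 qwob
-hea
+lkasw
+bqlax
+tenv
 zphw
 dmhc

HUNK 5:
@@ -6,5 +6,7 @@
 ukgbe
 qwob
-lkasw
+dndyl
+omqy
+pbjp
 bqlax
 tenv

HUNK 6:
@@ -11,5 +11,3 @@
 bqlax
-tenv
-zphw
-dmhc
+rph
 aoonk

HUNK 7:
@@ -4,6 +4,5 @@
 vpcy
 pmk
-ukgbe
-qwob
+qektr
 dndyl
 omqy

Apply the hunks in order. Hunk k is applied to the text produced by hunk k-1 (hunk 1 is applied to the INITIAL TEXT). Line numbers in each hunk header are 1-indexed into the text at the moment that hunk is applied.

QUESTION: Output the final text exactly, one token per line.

Hunk 1: at line 2 remove [ryr,rrd] add [vpcy] -> 10 lines: tfhls hhijl iig vpcy pmk srqe aaolc ulv dmhc aoonk
Hunk 2: at line 4 remove [srqe,aaolc,ulv] add [ukgbe,doyd,zphw] -> 10 lines: tfhls hhijl iig vpcy pmk ukgbe doyd zphw dmhc aoonk
Hunk 3: at line 6 remove [doyd] add [qwob,hea] -> 11 lines: tfhls hhijl iig vpcy pmk ukgbe qwob hea zphw dmhc aoonk
Hunk 4: at line 6 remove [hea] add [lkasw,bqlax,tenv] -> 13 lines: tfhls hhijl iig vpcy pmk ukgbe qwob lkasw bqlax tenv zphw dmhc aoonk
Hunk 5: at line 6 remove [lkasw] add [dndyl,omqy,pbjp] -> 15 lines: tfhls hhijl iig vpcy pmk ukgbe qwob dndyl omqy pbjp bqlax tenv zphw dmhc aoonk
Hunk 6: at line 11 remove [tenv,zphw,dmhc] add [rph] -> 13 lines: tfhls hhijl iig vpcy pmk ukgbe qwob dndyl omqy pbjp bqlax rph aoonk
Hunk 7: at line 4 remove [ukgbe,qwob] add [qektr] -> 12 lines: tfhls hhijl iig vpcy pmk qektr dndyl omqy pbjp bqlax rph aoonk

Answer: tfhls
hhijl
iig
vpcy
pmk
qektr
dndyl
omqy
pbjp
bqlax
rph
aoonk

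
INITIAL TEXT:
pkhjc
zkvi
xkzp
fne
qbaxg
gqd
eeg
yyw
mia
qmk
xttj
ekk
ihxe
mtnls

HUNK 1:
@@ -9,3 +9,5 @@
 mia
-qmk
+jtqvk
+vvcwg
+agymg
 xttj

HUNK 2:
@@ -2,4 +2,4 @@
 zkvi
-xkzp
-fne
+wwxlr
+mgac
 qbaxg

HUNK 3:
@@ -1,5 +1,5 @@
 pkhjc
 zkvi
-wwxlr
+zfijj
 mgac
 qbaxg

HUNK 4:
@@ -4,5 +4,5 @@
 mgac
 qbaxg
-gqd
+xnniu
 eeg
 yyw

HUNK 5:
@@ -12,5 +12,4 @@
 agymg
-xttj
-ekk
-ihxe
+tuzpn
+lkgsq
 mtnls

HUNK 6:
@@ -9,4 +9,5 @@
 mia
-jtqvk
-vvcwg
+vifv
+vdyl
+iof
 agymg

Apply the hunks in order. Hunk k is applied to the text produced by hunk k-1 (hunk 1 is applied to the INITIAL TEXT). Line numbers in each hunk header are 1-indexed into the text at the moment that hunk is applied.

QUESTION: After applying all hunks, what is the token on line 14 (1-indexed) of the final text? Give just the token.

Hunk 1: at line 9 remove [qmk] add [jtqvk,vvcwg,agymg] -> 16 lines: pkhjc zkvi xkzp fne qbaxg gqd eeg yyw mia jtqvk vvcwg agymg xttj ekk ihxe mtnls
Hunk 2: at line 2 remove [xkzp,fne] add [wwxlr,mgac] -> 16 lines: pkhjc zkvi wwxlr mgac qbaxg gqd eeg yyw mia jtqvk vvcwg agymg xttj ekk ihxe mtnls
Hunk 3: at line 1 remove [wwxlr] add [zfijj] -> 16 lines: pkhjc zkvi zfijj mgac qbaxg gqd eeg yyw mia jtqvk vvcwg agymg xttj ekk ihxe mtnls
Hunk 4: at line 4 remove [gqd] add [xnniu] -> 16 lines: pkhjc zkvi zfijj mgac qbaxg xnniu eeg yyw mia jtqvk vvcwg agymg xttj ekk ihxe mtnls
Hunk 5: at line 12 remove [xttj,ekk,ihxe] add [tuzpn,lkgsq] -> 15 lines: pkhjc zkvi zfijj mgac qbaxg xnniu eeg yyw mia jtqvk vvcwg agymg tuzpn lkgsq mtnls
Hunk 6: at line 9 remove [jtqvk,vvcwg] add [vifv,vdyl,iof] -> 16 lines: pkhjc zkvi zfijj mgac qbaxg xnniu eeg yyw mia vifv vdyl iof agymg tuzpn lkgsq mtnls
Final line 14: tuzpn

Answer: tuzpn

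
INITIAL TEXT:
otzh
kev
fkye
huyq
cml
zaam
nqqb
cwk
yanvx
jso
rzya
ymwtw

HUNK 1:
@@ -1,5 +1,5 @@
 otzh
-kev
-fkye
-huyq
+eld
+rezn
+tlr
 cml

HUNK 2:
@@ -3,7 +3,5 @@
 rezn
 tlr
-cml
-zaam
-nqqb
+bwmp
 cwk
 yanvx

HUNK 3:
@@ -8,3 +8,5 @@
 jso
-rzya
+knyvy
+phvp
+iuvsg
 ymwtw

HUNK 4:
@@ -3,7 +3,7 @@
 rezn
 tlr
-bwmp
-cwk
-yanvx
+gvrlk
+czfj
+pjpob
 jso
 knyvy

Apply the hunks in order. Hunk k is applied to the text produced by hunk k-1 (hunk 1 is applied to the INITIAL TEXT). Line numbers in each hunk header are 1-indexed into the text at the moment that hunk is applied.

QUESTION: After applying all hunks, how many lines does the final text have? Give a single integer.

Hunk 1: at line 1 remove [kev,fkye,huyq] add [eld,rezn,tlr] -> 12 lines: otzh eld rezn tlr cml zaam nqqb cwk yanvx jso rzya ymwtw
Hunk 2: at line 3 remove [cml,zaam,nqqb] add [bwmp] -> 10 lines: otzh eld rezn tlr bwmp cwk yanvx jso rzya ymwtw
Hunk 3: at line 8 remove [rzya] add [knyvy,phvp,iuvsg] -> 12 lines: otzh eld rezn tlr bwmp cwk yanvx jso knyvy phvp iuvsg ymwtw
Hunk 4: at line 3 remove [bwmp,cwk,yanvx] add [gvrlk,czfj,pjpob] -> 12 lines: otzh eld rezn tlr gvrlk czfj pjpob jso knyvy phvp iuvsg ymwtw
Final line count: 12

Answer: 12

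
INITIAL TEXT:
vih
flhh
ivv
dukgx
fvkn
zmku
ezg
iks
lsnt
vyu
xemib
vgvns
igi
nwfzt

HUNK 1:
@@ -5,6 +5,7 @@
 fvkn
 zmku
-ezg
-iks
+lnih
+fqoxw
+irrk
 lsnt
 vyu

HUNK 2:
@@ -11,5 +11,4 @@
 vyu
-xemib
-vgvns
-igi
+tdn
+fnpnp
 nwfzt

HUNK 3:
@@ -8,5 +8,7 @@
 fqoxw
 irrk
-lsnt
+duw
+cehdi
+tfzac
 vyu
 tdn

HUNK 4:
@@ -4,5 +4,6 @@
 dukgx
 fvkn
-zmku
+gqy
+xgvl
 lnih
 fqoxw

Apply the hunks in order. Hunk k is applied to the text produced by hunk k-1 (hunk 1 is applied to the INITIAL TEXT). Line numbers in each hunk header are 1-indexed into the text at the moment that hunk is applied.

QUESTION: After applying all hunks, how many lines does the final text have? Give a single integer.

Answer: 17

Derivation:
Hunk 1: at line 5 remove [ezg,iks] add [lnih,fqoxw,irrk] -> 15 lines: vih flhh ivv dukgx fvkn zmku lnih fqoxw irrk lsnt vyu xemib vgvns igi nwfzt
Hunk 2: at line 11 remove [xemib,vgvns,igi] add [tdn,fnpnp] -> 14 lines: vih flhh ivv dukgx fvkn zmku lnih fqoxw irrk lsnt vyu tdn fnpnp nwfzt
Hunk 3: at line 8 remove [lsnt] add [duw,cehdi,tfzac] -> 16 lines: vih flhh ivv dukgx fvkn zmku lnih fqoxw irrk duw cehdi tfzac vyu tdn fnpnp nwfzt
Hunk 4: at line 4 remove [zmku] add [gqy,xgvl] -> 17 lines: vih flhh ivv dukgx fvkn gqy xgvl lnih fqoxw irrk duw cehdi tfzac vyu tdn fnpnp nwfzt
Final line count: 17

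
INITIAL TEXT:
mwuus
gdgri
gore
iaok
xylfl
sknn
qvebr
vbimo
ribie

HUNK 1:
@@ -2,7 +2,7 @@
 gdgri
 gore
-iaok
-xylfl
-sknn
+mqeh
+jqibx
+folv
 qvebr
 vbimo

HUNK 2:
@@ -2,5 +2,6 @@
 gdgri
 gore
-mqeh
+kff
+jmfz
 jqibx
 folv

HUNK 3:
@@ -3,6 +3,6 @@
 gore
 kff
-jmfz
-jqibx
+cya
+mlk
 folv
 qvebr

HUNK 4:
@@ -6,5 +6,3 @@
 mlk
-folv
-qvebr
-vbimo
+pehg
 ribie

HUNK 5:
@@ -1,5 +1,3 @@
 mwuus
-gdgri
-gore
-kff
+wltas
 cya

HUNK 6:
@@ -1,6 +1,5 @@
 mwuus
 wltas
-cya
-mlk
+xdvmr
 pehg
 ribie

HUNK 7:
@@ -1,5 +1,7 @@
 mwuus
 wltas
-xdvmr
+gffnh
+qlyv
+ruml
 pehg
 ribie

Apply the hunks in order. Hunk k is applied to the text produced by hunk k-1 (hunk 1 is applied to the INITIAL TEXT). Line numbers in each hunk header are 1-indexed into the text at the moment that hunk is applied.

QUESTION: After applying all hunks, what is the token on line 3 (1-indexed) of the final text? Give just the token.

Answer: gffnh

Derivation:
Hunk 1: at line 2 remove [iaok,xylfl,sknn] add [mqeh,jqibx,folv] -> 9 lines: mwuus gdgri gore mqeh jqibx folv qvebr vbimo ribie
Hunk 2: at line 2 remove [mqeh] add [kff,jmfz] -> 10 lines: mwuus gdgri gore kff jmfz jqibx folv qvebr vbimo ribie
Hunk 3: at line 3 remove [jmfz,jqibx] add [cya,mlk] -> 10 lines: mwuus gdgri gore kff cya mlk folv qvebr vbimo ribie
Hunk 4: at line 6 remove [folv,qvebr,vbimo] add [pehg] -> 8 lines: mwuus gdgri gore kff cya mlk pehg ribie
Hunk 5: at line 1 remove [gdgri,gore,kff] add [wltas] -> 6 lines: mwuus wltas cya mlk pehg ribie
Hunk 6: at line 1 remove [cya,mlk] add [xdvmr] -> 5 lines: mwuus wltas xdvmr pehg ribie
Hunk 7: at line 1 remove [xdvmr] add [gffnh,qlyv,ruml] -> 7 lines: mwuus wltas gffnh qlyv ruml pehg ribie
Final line 3: gffnh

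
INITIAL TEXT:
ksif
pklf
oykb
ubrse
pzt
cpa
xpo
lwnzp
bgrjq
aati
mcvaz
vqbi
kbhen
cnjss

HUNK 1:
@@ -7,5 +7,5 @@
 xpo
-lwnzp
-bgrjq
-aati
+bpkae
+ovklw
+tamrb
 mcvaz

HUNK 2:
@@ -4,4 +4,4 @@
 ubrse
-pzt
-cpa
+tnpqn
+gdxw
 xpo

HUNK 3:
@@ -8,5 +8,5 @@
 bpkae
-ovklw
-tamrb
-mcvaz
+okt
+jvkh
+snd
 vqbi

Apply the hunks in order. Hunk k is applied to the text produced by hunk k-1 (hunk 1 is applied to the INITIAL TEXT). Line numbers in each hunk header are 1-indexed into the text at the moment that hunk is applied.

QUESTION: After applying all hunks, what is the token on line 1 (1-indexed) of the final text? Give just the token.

Answer: ksif

Derivation:
Hunk 1: at line 7 remove [lwnzp,bgrjq,aati] add [bpkae,ovklw,tamrb] -> 14 lines: ksif pklf oykb ubrse pzt cpa xpo bpkae ovklw tamrb mcvaz vqbi kbhen cnjss
Hunk 2: at line 4 remove [pzt,cpa] add [tnpqn,gdxw] -> 14 lines: ksif pklf oykb ubrse tnpqn gdxw xpo bpkae ovklw tamrb mcvaz vqbi kbhen cnjss
Hunk 3: at line 8 remove [ovklw,tamrb,mcvaz] add [okt,jvkh,snd] -> 14 lines: ksif pklf oykb ubrse tnpqn gdxw xpo bpkae okt jvkh snd vqbi kbhen cnjss
Final line 1: ksif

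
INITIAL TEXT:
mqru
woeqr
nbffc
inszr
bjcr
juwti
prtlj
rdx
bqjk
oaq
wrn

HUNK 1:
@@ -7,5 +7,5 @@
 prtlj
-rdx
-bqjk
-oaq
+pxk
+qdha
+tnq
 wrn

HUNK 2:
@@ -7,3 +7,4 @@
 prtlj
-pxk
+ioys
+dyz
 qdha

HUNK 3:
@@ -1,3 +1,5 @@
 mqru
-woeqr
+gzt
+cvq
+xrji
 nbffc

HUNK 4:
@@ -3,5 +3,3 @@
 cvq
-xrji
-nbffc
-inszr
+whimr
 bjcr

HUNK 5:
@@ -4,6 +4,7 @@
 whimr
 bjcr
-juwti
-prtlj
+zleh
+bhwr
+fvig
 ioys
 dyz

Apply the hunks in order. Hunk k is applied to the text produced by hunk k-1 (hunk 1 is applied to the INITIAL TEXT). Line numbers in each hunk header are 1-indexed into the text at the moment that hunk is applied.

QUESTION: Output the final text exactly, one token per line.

Answer: mqru
gzt
cvq
whimr
bjcr
zleh
bhwr
fvig
ioys
dyz
qdha
tnq
wrn

Derivation:
Hunk 1: at line 7 remove [rdx,bqjk,oaq] add [pxk,qdha,tnq] -> 11 lines: mqru woeqr nbffc inszr bjcr juwti prtlj pxk qdha tnq wrn
Hunk 2: at line 7 remove [pxk] add [ioys,dyz] -> 12 lines: mqru woeqr nbffc inszr bjcr juwti prtlj ioys dyz qdha tnq wrn
Hunk 3: at line 1 remove [woeqr] add [gzt,cvq,xrji] -> 14 lines: mqru gzt cvq xrji nbffc inszr bjcr juwti prtlj ioys dyz qdha tnq wrn
Hunk 4: at line 3 remove [xrji,nbffc,inszr] add [whimr] -> 12 lines: mqru gzt cvq whimr bjcr juwti prtlj ioys dyz qdha tnq wrn
Hunk 5: at line 4 remove [juwti,prtlj] add [zleh,bhwr,fvig] -> 13 lines: mqru gzt cvq whimr bjcr zleh bhwr fvig ioys dyz qdha tnq wrn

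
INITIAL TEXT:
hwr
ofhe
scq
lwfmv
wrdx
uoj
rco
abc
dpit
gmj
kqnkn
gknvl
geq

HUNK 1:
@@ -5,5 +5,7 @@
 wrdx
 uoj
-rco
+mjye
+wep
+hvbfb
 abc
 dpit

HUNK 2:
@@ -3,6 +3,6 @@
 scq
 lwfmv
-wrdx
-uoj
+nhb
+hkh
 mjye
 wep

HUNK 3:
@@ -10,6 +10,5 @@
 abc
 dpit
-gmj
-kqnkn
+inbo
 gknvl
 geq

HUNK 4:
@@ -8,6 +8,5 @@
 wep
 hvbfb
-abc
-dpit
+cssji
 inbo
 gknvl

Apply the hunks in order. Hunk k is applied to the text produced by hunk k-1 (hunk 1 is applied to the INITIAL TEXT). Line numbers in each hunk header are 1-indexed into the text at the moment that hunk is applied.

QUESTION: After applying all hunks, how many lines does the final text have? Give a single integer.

Answer: 13

Derivation:
Hunk 1: at line 5 remove [rco] add [mjye,wep,hvbfb] -> 15 lines: hwr ofhe scq lwfmv wrdx uoj mjye wep hvbfb abc dpit gmj kqnkn gknvl geq
Hunk 2: at line 3 remove [wrdx,uoj] add [nhb,hkh] -> 15 lines: hwr ofhe scq lwfmv nhb hkh mjye wep hvbfb abc dpit gmj kqnkn gknvl geq
Hunk 3: at line 10 remove [gmj,kqnkn] add [inbo] -> 14 lines: hwr ofhe scq lwfmv nhb hkh mjye wep hvbfb abc dpit inbo gknvl geq
Hunk 4: at line 8 remove [abc,dpit] add [cssji] -> 13 lines: hwr ofhe scq lwfmv nhb hkh mjye wep hvbfb cssji inbo gknvl geq
Final line count: 13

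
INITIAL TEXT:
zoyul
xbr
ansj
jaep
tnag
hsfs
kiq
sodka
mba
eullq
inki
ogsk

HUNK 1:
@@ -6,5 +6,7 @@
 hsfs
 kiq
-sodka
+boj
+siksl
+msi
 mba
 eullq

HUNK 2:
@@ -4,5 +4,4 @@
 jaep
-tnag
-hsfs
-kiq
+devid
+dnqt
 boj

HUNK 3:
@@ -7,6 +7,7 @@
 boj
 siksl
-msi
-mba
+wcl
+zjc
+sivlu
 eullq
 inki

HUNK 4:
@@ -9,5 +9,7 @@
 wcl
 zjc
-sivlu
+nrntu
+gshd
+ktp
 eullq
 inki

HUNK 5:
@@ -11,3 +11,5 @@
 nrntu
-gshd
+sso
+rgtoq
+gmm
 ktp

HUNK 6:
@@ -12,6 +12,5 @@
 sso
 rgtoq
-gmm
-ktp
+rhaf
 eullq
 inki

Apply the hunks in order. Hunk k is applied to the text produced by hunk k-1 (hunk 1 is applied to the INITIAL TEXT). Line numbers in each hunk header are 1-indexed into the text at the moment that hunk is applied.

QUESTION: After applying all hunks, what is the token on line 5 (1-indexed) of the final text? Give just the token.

Answer: devid

Derivation:
Hunk 1: at line 6 remove [sodka] add [boj,siksl,msi] -> 14 lines: zoyul xbr ansj jaep tnag hsfs kiq boj siksl msi mba eullq inki ogsk
Hunk 2: at line 4 remove [tnag,hsfs,kiq] add [devid,dnqt] -> 13 lines: zoyul xbr ansj jaep devid dnqt boj siksl msi mba eullq inki ogsk
Hunk 3: at line 7 remove [msi,mba] add [wcl,zjc,sivlu] -> 14 lines: zoyul xbr ansj jaep devid dnqt boj siksl wcl zjc sivlu eullq inki ogsk
Hunk 4: at line 9 remove [sivlu] add [nrntu,gshd,ktp] -> 16 lines: zoyul xbr ansj jaep devid dnqt boj siksl wcl zjc nrntu gshd ktp eullq inki ogsk
Hunk 5: at line 11 remove [gshd] add [sso,rgtoq,gmm] -> 18 lines: zoyul xbr ansj jaep devid dnqt boj siksl wcl zjc nrntu sso rgtoq gmm ktp eullq inki ogsk
Hunk 6: at line 12 remove [gmm,ktp] add [rhaf] -> 17 lines: zoyul xbr ansj jaep devid dnqt boj siksl wcl zjc nrntu sso rgtoq rhaf eullq inki ogsk
Final line 5: devid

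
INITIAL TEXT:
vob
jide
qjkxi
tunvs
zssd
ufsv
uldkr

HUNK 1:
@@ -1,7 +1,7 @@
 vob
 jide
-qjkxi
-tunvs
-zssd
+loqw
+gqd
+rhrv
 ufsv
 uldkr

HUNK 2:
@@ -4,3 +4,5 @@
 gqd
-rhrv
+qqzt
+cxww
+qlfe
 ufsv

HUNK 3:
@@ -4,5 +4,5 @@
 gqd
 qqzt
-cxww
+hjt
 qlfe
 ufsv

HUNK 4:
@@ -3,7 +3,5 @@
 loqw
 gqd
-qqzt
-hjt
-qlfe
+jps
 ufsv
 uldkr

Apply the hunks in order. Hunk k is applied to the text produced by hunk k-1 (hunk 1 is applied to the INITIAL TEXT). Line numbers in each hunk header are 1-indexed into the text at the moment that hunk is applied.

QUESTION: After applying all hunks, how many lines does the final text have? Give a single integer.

Hunk 1: at line 1 remove [qjkxi,tunvs,zssd] add [loqw,gqd,rhrv] -> 7 lines: vob jide loqw gqd rhrv ufsv uldkr
Hunk 2: at line 4 remove [rhrv] add [qqzt,cxww,qlfe] -> 9 lines: vob jide loqw gqd qqzt cxww qlfe ufsv uldkr
Hunk 3: at line 4 remove [cxww] add [hjt] -> 9 lines: vob jide loqw gqd qqzt hjt qlfe ufsv uldkr
Hunk 4: at line 3 remove [qqzt,hjt,qlfe] add [jps] -> 7 lines: vob jide loqw gqd jps ufsv uldkr
Final line count: 7

Answer: 7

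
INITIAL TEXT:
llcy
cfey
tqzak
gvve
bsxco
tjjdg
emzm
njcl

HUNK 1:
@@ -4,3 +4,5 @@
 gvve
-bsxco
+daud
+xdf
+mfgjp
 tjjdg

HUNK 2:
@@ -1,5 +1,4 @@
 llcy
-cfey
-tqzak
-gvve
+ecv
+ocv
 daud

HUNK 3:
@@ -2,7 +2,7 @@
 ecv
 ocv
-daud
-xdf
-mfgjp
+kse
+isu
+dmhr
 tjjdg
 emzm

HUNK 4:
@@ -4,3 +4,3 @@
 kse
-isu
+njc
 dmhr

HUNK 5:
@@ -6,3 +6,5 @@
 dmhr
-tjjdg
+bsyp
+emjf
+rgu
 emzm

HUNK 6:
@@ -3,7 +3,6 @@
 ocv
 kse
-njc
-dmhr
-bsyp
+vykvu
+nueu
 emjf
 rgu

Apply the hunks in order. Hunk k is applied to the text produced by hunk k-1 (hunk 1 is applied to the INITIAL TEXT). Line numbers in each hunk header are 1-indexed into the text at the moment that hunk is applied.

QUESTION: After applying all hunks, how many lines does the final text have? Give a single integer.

Answer: 10

Derivation:
Hunk 1: at line 4 remove [bsxco] add [daud,xdf,mfgjp] -> 10 lines: llcy cfey tqzak gvve daud xdf mfgjp tjjdg emzm njcl
Hunk 2: at line 1 remove [cfey,tqzak,gvve] add [ecv,ocv] -> 9 lines: llcy ecv ocv daud xdf mfgjp tjjdg emzm njcl
Hunk 3: at line 2 remove [daud,xdf,mfgjp] add [kse,isu,dmhr] -> 9 lines: llcy ecv ocv kse isu dmhr tjjdg emzm njcl
Hunk 4: at line 4 remove [isu] add [njc] -> 9 lines: llcy ecv ocv kse njc dmhr tjjdg emzm njcl
Hunk 5: at line 6 remove [tjjdg] add [bsyp,emjf,rgu] -> 11 lines: llcy ecv ocv kse njc dmhr bsyp emjf rgu emzm njcl
Hunk 6: at line 3 remove [njc,dmhr,bsyp] add [vykvu,nueu] -> 10 lines: llcy ecv ocv kse vykvu nueu emjf rgu emzm njcl
Final line count: 10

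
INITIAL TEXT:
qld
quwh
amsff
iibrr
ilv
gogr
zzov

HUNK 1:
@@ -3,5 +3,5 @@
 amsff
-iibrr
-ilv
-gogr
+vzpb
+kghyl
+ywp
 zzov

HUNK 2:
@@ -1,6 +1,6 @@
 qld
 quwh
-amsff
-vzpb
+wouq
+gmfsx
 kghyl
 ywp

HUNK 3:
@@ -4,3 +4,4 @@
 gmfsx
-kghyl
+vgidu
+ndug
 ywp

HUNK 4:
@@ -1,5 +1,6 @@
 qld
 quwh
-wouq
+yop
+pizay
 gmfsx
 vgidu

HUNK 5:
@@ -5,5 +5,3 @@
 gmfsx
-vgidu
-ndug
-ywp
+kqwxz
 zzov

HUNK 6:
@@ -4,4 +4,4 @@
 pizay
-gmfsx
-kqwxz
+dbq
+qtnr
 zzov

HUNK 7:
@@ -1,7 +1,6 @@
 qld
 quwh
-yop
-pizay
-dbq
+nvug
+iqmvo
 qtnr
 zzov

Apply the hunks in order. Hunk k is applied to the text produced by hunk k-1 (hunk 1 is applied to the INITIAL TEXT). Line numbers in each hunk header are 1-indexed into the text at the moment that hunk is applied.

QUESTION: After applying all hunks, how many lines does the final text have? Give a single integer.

Answer: 6

Derivation:
Hunk 1: at line 3 remove [iibrr,ilv,gogr] add [vzpb,kghyl,ywp] -> 7 lines: qld quwh amsff vzpb kghyl ywp zzov
Hunk 2: at line 1 remove [amsff,vzpb] add [wouq,gmfsx] -> 7 lines: qld quwh wouq gmfsx kghyl ywp zzov
Hunk 3: at line 4 remove [kghyl] add [vgidu,ndug] -> 8 lines: qld quwh wouq gmfsx vgidu ndug ywp zzov
Hunk 4: at line 1 remove [wouq] add [yop,pizay] -> 9 lines: qld quwh yop pizay gmfsx vgidu ndug ywp zzov
Hunk 5: at line 5 remove [vgidu,ndug,ywp] add [kqwxz] -> 7 lines: qld quwh yop pizay gmfsx kqwxz zzov
Hunk 6: at line 4 remove [gmfsx,kqwxz] add [dbq,qtnr] -> 7 lines: qld quwh yop pizay dbq qtnr zzov
Hunk 7: at line 1 remove [yop,pizay,dbq] add [nvug,iqmvo] -> 6 lines: qld quwh nvug iqmvo qtnr zzov
Final line count: 6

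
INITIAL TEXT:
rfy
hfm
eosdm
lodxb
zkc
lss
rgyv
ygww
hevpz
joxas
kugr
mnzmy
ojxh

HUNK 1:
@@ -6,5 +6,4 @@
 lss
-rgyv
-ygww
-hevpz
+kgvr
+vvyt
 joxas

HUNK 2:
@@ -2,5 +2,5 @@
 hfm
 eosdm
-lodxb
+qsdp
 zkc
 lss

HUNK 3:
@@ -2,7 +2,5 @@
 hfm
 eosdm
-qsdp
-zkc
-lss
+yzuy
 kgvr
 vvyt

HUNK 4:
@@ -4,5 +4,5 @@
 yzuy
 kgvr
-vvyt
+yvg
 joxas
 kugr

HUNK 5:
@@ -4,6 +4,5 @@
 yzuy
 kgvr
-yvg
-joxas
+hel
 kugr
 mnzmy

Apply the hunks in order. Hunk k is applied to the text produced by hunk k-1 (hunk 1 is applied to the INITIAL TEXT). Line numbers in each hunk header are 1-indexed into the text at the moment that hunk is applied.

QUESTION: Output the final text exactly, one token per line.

Answer: rfy
hfm
eosdm
yzuy
kgvr
hel
kugr
mnzmy
ojxh

Derivation:
Hunk 1: at line 6 remove [rgyv,ygww,hevpz] add [kgvr,vvyt] -> 12 lines: rfy hfm eosdm lodxb zkc lss kgvr vvyt joxas kugr mnzmy ojxh
Hunk 2: at line 2 remove [lodxb] add [qsdp] -> 12 lines: rfy hfm eosdm qsdp zkc lss kgvr vvyt joxas kugr mnzmy ojxh
Hunk 3: at line 2 remove [qsdp,zkc,lss] add [yzuy] -> 10 lines: rfy hfm eosdm yzuy kgvr vvyt joxas kugr mnzmy ojxh
Hunk 4: at line 4 remove [vvyt] add [yvg] -> 10 lines: rfy hfm eosdm yzuy kgvr yvg joxas kugr mnzmy ojxh
Hunk 5: at line 4 remove [yvg,joxas] add [hel] -> 9 lines: rfy hfm eosdm yzuy kgvr hel kugr mnzmy ojxh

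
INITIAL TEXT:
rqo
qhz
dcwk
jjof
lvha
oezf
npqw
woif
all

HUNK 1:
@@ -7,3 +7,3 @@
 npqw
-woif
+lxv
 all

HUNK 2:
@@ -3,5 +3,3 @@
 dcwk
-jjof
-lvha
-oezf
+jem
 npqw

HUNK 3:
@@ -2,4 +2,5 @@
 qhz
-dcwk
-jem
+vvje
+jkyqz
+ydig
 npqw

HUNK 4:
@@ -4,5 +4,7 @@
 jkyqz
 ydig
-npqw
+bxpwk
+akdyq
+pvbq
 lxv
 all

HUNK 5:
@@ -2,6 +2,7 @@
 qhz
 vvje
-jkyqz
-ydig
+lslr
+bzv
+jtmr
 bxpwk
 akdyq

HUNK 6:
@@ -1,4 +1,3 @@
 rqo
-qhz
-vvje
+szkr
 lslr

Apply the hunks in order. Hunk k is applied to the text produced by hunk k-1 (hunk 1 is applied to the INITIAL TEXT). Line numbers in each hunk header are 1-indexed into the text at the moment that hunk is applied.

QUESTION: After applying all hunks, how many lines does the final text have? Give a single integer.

Hunk 1: at line 7 remove [woif] add [lxv] -> 9 lines: rqo qhz dcwk jjof lvha oezf npqw lxv all
Hunk 2: at line 3 remove [jjof,lvha,oezf] add [jem] -> 7 lines: rqo qhz dcwk jem npqw lxv all
Hunk 3: at line 2 remove [dcwk,jem] add [vvje,jkyqz,ydig] -> 8 lines: rqo qhz vvje jkyqz ydig npqw lxv all
Hunk 4: at line 4 remove [npqw] add [bxpwk,akdyq,pvbq] -> 10 lines: rqo qhz vvje jkyqz ydig bxpwk akdyq pvbq lxv all
Hunk 5: at line 2 remove [jkyqz,ydig] add [lslr,bzv,jtmr] -> 11 lines: rqo qhz vvje lslr bzv jtmr bxpwk akdyq pvbq lxv all
Hunk 6: at line 1 remove [qhz,vvje] add [szkr] -> 10 lines: rqo szkr lslr bzv jtmr bxpwk akdyq pvbq lxv all
Final line count: 10

Answer: 10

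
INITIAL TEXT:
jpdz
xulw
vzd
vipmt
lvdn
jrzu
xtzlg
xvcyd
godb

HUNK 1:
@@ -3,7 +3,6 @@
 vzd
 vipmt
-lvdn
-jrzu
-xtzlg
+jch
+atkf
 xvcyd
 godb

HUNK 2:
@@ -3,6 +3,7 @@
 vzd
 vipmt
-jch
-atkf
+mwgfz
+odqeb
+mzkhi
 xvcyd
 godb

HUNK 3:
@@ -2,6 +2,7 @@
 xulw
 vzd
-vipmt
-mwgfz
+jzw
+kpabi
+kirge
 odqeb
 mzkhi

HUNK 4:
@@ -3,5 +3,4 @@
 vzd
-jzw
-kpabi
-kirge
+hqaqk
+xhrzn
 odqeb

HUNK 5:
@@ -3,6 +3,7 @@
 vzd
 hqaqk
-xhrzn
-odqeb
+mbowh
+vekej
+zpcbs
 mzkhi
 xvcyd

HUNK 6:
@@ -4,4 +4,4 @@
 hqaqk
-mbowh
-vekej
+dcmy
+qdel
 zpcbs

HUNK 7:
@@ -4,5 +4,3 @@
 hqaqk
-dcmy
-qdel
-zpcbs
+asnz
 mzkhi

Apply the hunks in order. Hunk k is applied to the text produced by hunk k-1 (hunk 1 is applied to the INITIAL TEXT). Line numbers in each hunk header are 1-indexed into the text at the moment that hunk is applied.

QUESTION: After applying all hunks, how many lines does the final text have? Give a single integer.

Answer: 8

Derivation:
Hunk 1: at line 3 remove [lvdn,jrzu,xtzlg] add [jch,atkf] -> 8 lines: jpdz xulw vzd vipmt jch atkf xvcyd godb
Hunk 2: at line 3 remove [jch,atkf] add [mwgfz,odqeb,mzkhi] -> 9 lines: jpdz xulw vzd vipmt mwgfz odqeb mzkhi xvcyd godb
Hunk 3: at line 2 remove [vipmt,mwgfz] add [jzw,kpabi,kirge] -> 10 lines: jpdz xulw vzd jzw kpabi kirge odqeb mzkhi xvcyd godb
Hunk 4: at line 3 remove [jzw,kpabi,kirge] add [hqaqk,xhrzn] -> 9 lines: jpdz xulw vzd hqaqk xhrzn odqeb mzkhi xvcyd godb
Hunk 5: at line 3 remove [xhrzn,odqeb] add [mbowh,vekej,zpcbs] -> 10 lines: jpdz xulw vzd hqaqk mbowh vekej zpcbs mzkhi xvcyd godb
Hunk 6: at line 4 remove [mbowh,vekej] add [dcmy,qdel] -> 10 lines: jpdz xulw vzd hqaqk dcmy qdel zpcbs mzkhi xvcyd godb
Hunk 7: at line 4 remove [dcmy,qdel,zpcbs] add [asnz] -> 8 lines: jpdz xulw vzd hqaqk asnz mzkhi xvcyd godb
Final line count: 8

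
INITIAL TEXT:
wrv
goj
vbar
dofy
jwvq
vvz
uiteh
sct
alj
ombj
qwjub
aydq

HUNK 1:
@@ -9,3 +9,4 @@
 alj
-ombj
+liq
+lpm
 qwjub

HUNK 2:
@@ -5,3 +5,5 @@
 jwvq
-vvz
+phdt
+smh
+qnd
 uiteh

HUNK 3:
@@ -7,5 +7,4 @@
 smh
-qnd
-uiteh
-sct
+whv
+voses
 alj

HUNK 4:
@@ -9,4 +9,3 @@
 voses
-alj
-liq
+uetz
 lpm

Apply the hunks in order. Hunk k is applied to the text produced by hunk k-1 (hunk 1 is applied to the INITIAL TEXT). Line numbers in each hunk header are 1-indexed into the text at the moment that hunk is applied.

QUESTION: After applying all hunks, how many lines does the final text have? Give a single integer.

Answer: 13

Derivation:
Hunk 1: at line 9 remove [ombj] add [liq,lpm] -> 13 lines: wrv goj vbar dofy jwvq vvz uiteh sct alj liq lpm qwjub aydq
Hunk 2: at line 5 remove [vvz] add [phdt,smh,qnd] -> 15 lines: wrv goj vbar dofy jwvq phdt smh qnd uiteh sct alj liq lpm qwjub aydq
Hunk 3: at line 7 remove [qnd,uiteh,sct] add [whv,voses] -> 14 lines: wrv goj vbar dofy jwvq phdt smh whv voses alj liq lpm qwjub aydq
Hunk 4: at line 9 remove [alj,liq] add [uetz] -> 13 lines: wrv goj vbar dofy jwvq phdt smh whv voses uetz lpm qwjub aydq
Final line count: 13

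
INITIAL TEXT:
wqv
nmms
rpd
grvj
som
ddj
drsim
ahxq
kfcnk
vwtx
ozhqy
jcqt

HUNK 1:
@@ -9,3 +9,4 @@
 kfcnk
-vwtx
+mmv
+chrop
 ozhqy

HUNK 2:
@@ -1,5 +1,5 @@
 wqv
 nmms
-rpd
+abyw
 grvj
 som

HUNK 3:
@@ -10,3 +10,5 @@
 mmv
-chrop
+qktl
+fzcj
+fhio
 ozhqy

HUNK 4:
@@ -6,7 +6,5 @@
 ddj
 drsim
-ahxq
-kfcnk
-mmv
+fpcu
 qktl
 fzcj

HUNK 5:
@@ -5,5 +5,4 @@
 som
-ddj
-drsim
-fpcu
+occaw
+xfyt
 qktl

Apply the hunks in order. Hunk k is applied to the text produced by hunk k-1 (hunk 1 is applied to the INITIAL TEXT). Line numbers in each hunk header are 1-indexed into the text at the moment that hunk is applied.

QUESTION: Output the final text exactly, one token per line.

Hunk 1: at line 9 remove [vwtx] add [mmv,chrop] -> 13 lines: wqv nmms rpd grvj som ddj drsim ahxq kfcnk mmv chrop ozhqy jcqt
Hunk 2: at line 1 remove [rpd] add [abyw] -> 13 lines: wqv nmms abyw grvj som ddj drsim ahxq kfcnk mmv chrop ozhqy jcqt
Hunk 3: at line 10 remove [chrop] add [qktl,fzcj,fhio] -> 15 lines: wqv nmms abyw grvj som ddj drsim ahxq kfcnk mmv qktl fzcj fhio ozhqy jcqt
Hunk 4: at line 6 remove [ahxq,kfcnk,mmv] add [fpcu] -> 13 lines: wqv nmms abyw grvj som ddj drsim fpcu qktl fzcj fhio ozhqy jcqt
Hunk 5: at line 5 remove [ddj,drsim,fpcu] add [occaw,xfyt] -> 12 lines: wqv nmms abyw grvj som occaw xfyt qktl fzcj fhio ozhqy jcqt

Answer: wqv
nmms
abyw
grvj
som
occaw
xfyt
qktl
fzcj
fhio
ozhqy
jcqt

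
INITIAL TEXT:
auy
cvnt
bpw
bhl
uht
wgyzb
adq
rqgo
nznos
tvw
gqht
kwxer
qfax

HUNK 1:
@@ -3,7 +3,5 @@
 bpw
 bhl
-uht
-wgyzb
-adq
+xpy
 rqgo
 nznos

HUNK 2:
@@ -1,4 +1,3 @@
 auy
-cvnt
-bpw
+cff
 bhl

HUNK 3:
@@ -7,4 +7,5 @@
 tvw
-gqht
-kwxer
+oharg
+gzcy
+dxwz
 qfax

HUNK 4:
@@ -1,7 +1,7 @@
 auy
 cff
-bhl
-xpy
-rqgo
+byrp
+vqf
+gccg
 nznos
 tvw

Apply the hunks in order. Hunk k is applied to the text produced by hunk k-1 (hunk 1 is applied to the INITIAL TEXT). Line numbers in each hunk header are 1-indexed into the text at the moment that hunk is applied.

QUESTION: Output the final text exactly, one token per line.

Hunk 1: at line 3 remove [uht,wgyzb,adq] add [xpy] -> 11 lines: auy cvnt bpw bhl xpy rqgo nznos tvw gqht kwxer qfax
Hunk 2: at line 1 remove [cvnt,bpw] add [cff] -> 10 lines: auy cff bhl xpy rqgo nznos tvw gqht kwxer qfax
Hunk 3: at line 7 remove [gqht,kwxer] add [oharg,gzcy,dxwz] -> 11 lines: auy cff bhl xpy rqgo nznos tvw oharg gzcy dxwz qfax
Hunk 4: at line 1 remove [bhl,xpy,rqgo] add [byrp,vqf,gccg] -> 11 lines: auy cff byrp vqf gccg nznos tvw oharg gzcy dxwz qfax

Answer: auy
cff
byrp
vqf
gccg
nznos
tvw
oharg
gzcy
dxwz
qfax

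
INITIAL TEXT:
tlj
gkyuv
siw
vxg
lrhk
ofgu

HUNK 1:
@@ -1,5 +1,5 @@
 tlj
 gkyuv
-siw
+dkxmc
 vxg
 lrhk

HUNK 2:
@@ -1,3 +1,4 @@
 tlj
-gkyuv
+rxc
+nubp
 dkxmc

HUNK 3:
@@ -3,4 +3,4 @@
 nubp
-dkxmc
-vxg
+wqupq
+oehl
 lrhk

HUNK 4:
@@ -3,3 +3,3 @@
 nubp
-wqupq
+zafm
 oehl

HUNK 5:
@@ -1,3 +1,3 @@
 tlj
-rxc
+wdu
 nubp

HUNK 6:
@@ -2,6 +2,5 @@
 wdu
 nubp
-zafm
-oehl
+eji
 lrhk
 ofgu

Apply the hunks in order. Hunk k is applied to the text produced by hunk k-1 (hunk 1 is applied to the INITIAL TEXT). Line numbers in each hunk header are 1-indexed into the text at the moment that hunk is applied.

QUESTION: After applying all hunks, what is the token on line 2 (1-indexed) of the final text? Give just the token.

Answer: wdu

Derivation:
Hunk 1: at line 1 remove [siw] add [dkxmc] -> 6 lines: tlj gkyuv dkxmc vxg lrhk ofgu
Hunk 2: at line 1 remove [gkyuv] add [rxc,nubp] -> 7 lines: tlj rxc nubp dkxmc vxg lrhk ofgu
Hunk 3: at line 3 remove [dkxmc,vxg] add [wqupq,oehl] -> 7 lines: tlj rxc nubp wqupq oehl lrhk ofgu
Hunk 4: at line 3 remove [wqupq] add [zafm] -> 7 lines: tlj rxc nubp zafm oehl lrhk ofgu
Hunk 5: at line 1 remove [rxc] add [wdu] -> 7 lines: tlj wdu nubp zafm oehl lrhk ofgu
Hunk 6: at line 2 remove [zafm,oehl] add [eji] -> 6 lines: tlj wdu nubp eji lrhk ofgu
Final line 2: wdu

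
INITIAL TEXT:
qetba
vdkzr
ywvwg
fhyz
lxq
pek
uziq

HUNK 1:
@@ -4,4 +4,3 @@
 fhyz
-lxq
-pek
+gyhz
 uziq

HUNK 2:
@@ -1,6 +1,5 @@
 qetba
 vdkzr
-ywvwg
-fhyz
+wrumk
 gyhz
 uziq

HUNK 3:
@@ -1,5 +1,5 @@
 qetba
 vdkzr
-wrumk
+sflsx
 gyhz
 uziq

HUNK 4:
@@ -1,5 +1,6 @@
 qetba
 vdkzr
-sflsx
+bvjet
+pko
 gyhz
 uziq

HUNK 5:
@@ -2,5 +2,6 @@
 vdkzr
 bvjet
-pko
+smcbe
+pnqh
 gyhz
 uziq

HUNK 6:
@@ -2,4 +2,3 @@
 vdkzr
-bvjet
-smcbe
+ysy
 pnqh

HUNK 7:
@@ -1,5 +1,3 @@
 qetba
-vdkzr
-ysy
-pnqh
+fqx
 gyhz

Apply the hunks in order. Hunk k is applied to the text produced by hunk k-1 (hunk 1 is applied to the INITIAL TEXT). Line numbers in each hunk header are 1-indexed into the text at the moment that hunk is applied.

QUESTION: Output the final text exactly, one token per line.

Answer: qetba
fqx
gyhz
uziq

Derivation:
Hunk 1: at line 4 remove [lxq,pek] add [gyhz] -> 6 lines: qetba vdkzr ywvwg fhyz gyhz uziq
Hunk 2: at line 1 remove [ywvwg,fhyz] add [wrumk] -> 5 lines: qetba vdkzr wrumk gyhz uziq
Hunk 3: at line 1 remove [wrumk] add [sflsx] -> 5 lines: qetba vdkzr sflsx gyhz uziq
Hunk 4: at line 1 remove [sflsx] add [bvjet,pko] -> 6 lines: qetba vdkzr bvjet pko gyhz uziq
Hunk 5: at line 2 remove [pko] add [smcbe,pnqh] -> 7 lines: qetba vdkzr bvjet smcbe pnqh gyhz uziq
Hunk 6: at line 2 remove [bvjet,smcbe] add [ysy] -> 6 lines: qetba vdkzr ysy pnqh gyhz uziq
Hunk 7: at line 1 remove [vdkzr,ysy,pnqh] add [fqx] -> 4 lines: qetba fqx gyhz uziq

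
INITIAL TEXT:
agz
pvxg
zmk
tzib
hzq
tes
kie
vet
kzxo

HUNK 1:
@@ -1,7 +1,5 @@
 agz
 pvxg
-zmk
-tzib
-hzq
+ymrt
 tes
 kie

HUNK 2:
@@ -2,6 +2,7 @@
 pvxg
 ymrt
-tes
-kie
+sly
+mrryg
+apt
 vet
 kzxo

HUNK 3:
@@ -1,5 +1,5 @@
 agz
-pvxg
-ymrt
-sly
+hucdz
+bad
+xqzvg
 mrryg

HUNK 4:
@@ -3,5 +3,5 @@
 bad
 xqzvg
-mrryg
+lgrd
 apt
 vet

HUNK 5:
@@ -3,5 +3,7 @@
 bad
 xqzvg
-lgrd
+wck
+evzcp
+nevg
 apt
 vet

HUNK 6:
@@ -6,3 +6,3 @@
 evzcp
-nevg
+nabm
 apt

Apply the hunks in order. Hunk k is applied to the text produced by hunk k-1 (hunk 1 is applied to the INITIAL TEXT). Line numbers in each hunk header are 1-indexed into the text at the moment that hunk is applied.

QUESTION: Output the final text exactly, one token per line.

Hunk 1: at line 1 remove [zmk,tzib,hzq] add [ymrt] -> 7 lines: agz pvxg ymrt tes kie vet kzxo
Hunk 2: at line 2 remove [tes,kie] add [sly,mrryg,apt] -> 8 lines: agz pvxg ymrt sly mrryg apt vet kzxo
Hunk 3: at line 1 remove [pvxg,ymrt,sly] add [hucdz,bad,xqzvg] -> 8 lines: agz hucdz bad xqzvg mrryg apt vet kzxo
Hunk 4: at line 3 remove [mrryg] add [lgrd] -> 8 lines: agz hucdz bad xqzvg lgrd apt vet kzxo
Hunk 5: at line 3 remove [lgrd] add [wck,evzcp,nevg] -> 10 lines: agz hucdz bad xqzvg wck evzcp nevg apt vet kzxo
Hunk 6: at line 6 remove [nevg] add [nabm] -> 10 lines: agz hucdz bad xqzvg wck evzcp nabm apt vet kzxo

Answer: agz
hucdz
bad
xqzvg
wck
evzcp
nabm
apt
vet
kzxo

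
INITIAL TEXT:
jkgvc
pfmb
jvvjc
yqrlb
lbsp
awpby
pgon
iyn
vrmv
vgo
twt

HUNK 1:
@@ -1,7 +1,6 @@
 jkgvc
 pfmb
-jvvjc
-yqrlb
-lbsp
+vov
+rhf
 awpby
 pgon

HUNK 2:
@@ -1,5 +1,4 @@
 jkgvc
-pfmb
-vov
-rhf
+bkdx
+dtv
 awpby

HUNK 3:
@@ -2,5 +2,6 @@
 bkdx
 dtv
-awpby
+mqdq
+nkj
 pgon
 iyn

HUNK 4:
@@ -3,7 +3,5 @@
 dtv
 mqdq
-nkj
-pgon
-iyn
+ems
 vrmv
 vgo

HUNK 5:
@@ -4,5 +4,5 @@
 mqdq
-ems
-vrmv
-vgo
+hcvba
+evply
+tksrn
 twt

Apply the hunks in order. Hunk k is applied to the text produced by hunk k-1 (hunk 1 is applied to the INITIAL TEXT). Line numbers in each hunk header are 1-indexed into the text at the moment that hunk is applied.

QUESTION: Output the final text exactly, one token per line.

Hunk 1: at line 1 remove [jvvjc,yqrlb,lbsp] add [vov,rhf] -> 10 lines: jkgvc pfmb vov rhf awpby pgon iyn vrmv vgo twt
Hunk 2: at line 1 remove [pfmb,vov,rhf] add [bkdx,dtv] -> 9 lines: jkgvc bkdx dtv awpby pgon iyn vrmv vgo twt
Hunk 3: at line 2 remove [awpby] add [mqdq,nkj] -> 10 lines: jkgvc bkdx dtv mqdq nkj pgon iyn vrmv vgo twt
Hunk 4: at line 3 remove [nkj,pgon,iyn] add [ems] -> 8 lines: jkgvc bkdx dtv mqdq ems vrmv vgo twt
Hunk 5: at line 4 remove [ems,vrmv,vgo] add [hcvba,evply,tksrn] -> 8 lines: jkgvc bkdx dtv mqdq hcvba evply tksrn twt

Answer: jkgvc
bkdx
dtv
mqdq
hcvba
evply
tksrn
twt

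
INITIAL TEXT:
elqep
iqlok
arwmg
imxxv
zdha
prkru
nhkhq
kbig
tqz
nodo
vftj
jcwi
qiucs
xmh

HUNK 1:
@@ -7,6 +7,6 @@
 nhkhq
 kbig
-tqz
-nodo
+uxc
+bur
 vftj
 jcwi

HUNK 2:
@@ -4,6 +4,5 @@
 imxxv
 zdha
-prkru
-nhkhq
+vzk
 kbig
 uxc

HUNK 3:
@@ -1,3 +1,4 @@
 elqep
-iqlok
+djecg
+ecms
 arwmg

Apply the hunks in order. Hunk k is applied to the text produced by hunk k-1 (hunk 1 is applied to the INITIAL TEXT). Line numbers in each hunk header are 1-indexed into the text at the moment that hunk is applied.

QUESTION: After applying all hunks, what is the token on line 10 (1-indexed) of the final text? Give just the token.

Answer: bur

Derivation:
Hunk 1: at line 7 remove [tqz,nodo] add [uxc,bur] -> 14 lines: elqep iqlok arwmg imxxv zdha prkru nhkhq kbig uxc bur vftj jcwi qiucs xmh
Hunk 2: at line 4 remove [prkru,nhkhq] add [vzk] -> 13 lines: elqep iqlok arwmg imxxv zdha vzk kbig uxc bur vftj jcwi qiucs xmh
Hunk 3: at line 1 remove [iqlok] add [djecg,ecms] -> 14 lines: elqep djecg ecms arwmg imxxv zdha vzk kbig uxc bur vftj jcwi qiucs xmh
Final line 10: bur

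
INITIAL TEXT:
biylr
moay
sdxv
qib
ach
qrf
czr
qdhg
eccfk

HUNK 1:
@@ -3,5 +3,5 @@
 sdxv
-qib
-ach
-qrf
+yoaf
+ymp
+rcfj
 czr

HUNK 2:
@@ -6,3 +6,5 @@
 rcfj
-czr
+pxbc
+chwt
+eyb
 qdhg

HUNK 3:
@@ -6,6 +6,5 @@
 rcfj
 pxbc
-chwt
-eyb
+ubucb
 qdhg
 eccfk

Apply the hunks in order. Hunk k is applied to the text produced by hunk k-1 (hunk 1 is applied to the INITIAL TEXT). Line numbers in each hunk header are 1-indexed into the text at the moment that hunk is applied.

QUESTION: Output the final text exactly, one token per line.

Hunk 1: at line 3 remove [qib,ach,qrf] add [yoaf,ymp,rcfj] -> 9 lines: biylr moay sdxv yoaf ymp rcfj czr qdhg eccfk
Hunk 2: at line 6 remove [czr] add [pxbc,chwt,eyb] -> 11 lines: biylr moay sdxv yoaf ymp rcfj pxbc chwt eyb qdhg eccfk
Hunk 3: at line 6 remove [chwt,eyb] add [ubucb] -> 10 lines: biylr moay sdxv yoaf ymp rcfj pxbc ubucb qdhg eccfk

Answer: biylr
moay
sdxv
yoaf
ymp
rcfj
pxbc
ubucb
qdhg
eccfk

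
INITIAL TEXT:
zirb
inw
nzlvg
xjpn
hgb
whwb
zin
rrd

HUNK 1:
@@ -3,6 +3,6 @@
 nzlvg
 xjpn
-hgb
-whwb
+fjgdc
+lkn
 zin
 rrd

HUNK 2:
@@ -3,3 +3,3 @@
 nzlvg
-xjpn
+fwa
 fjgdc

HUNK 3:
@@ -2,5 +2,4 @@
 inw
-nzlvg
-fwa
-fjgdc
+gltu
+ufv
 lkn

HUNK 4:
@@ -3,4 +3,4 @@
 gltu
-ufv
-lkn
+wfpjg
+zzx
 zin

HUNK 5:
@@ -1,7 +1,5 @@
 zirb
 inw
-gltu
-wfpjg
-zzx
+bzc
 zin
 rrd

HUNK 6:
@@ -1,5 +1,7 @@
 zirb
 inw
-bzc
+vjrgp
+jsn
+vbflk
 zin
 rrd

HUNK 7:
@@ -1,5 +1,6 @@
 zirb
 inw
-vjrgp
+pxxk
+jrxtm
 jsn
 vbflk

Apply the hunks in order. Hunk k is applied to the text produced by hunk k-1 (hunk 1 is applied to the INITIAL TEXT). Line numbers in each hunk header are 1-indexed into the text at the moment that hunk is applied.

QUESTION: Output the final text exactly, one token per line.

Answer: zirb
inw
pxxk
jrxtm
jsn
vbflk
zin
rrd

Derivation:
Hunk 1: at line 3 remove [hgb,whwb] add [fjgdc,lkn] -> 8 lines: zirb inw nzlvg xjpn fjgdc lkn zin rrd
Hunk 2: at line 3 remove [xjpn] add [fwa] -> 8 lines: zirb inw nzlvg fwa fjgdc lkn zin rrd
Hunk 3: at line 2 remove [nzlvg,fwa,fjgdc] add [gltu,ufv] -> 7 lines: zirb inw gltu ufv lkn zin rrd
Hunk 4: at line 3 remove [ufv,lkn] add [wfpjg,zzx] -> 7 lines: zirb inw gltu wfpjg zzx zin rrd
Hunk 5: at line 1 remove [gltu,wfpjg,zzx] add [bzc] -> 5 lines: zirb inw bzc zin rrd
Hunk 6: at line 1 remove [bzc] add [vjrgp,jsn,vbflk] -> 7 lines: zirb inw vjrgp jsn vbflk zin rrd
Hunk 7: at line 1 remove [vjrgp] add [pxxk,jrxtm] -> 8 lines: zirb inw pxxk jrxtm jsn vbflk zin rrd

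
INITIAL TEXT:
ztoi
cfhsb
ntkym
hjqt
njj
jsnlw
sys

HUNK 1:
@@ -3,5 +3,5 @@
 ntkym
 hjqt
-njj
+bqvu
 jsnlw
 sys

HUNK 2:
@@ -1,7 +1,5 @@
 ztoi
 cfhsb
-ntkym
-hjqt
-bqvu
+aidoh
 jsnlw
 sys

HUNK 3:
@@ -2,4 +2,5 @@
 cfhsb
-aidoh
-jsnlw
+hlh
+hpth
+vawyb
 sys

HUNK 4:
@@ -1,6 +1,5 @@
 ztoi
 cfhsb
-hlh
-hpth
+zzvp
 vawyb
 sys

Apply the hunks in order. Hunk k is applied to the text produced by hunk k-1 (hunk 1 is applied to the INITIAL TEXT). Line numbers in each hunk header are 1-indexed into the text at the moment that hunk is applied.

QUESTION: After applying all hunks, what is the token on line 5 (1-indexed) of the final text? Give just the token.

Hunk 1: at line 3 remove [njj] add [bqvu] -> 7 lines: ztoi cfhsb ntkym hjqt bqvu jsnlw sys
Hunk 2: at line 1 remove [ntkym,hjqt,bqvu] add [aidoh] -> 5 lines: ztoi cfhsb aidoh jsnlw sys
Hunk 3: at line 2 remove [aidoh,jsnlw] add [hlh,hpth,vawyb] -> 6 lines: ztoi cfhsb hlh hpth vawyb sys
Hunk 4: at line 1 remove [hlh,hpth] add [zzvp] -> 5 lines: ztoi cfhsb zzvp vawyb sys
Final line 5: sys

Answer: sys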